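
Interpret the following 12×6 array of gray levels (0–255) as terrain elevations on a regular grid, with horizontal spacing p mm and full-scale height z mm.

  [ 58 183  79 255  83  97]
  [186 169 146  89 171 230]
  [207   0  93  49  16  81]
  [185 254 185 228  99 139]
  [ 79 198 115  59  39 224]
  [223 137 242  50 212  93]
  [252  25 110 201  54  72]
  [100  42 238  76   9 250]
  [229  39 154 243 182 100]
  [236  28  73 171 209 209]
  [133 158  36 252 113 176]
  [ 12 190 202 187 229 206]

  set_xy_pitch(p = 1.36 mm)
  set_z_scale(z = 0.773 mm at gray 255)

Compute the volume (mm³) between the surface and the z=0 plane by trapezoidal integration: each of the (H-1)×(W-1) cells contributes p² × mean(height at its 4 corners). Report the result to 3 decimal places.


height_mm = gray/255 × 0.773; cell vol = 1.36² × mean(4 corners)
unit = 1.36² × 0.773 / (4×255) = 0.00140171 mm³ per gray-sum
row 0: Σ corner-gray over 5 cells = 2921  → 4.0944
row 1: Σ corner-gray over 5 cells = 2170  → 3.0417
row 2: Σ corner-gray over 5 cells = 2460  → 3.4482
row 3: Σ corner-gray over 5 cells = 2981  → 4.1785
row 4: Σ corner-gray over 5 cells = 2723  → 3.8168
row 5: Σ corner-gray over 5 cells = 2702  → 3.7874
row 6: Σ corner-gray over 5 cells = 2184  → 3.0613
row 7: Σ corner-gray over 5 cells = 2645  → 3.7075
row 8: Σ corner-gray over 5 cells = 2972  → 4.1659
row 9: Σ corner-gray over 5 cells = 2834  → 3.9724
row 10: Σ corner-gray over 5 cells = 3261  → 4.5710
Σ rows: total corner-gray = 29853  → 41.8451 mm³

41.845


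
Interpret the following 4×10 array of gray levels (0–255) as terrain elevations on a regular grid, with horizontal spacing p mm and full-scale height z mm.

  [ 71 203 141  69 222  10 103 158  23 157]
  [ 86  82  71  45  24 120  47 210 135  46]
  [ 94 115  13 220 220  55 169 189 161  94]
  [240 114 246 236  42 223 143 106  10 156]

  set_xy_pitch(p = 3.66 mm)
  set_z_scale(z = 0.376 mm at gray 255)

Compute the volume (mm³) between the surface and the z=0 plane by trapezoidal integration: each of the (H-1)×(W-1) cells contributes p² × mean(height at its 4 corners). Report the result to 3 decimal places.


height_mm = gray/255 × 0.376; cell vol = 3.66² × mean(4 corners)
unit = 3.66² × 0.376 / (4×255) = 0.00493799 mm³ per gray-sum
row 0: Σ corner-gray over 9 cells = 3686  → 18.2014
row 1: Σ corner-gray over 9 cells = 4072  → 20.1075
row 2: Σ corner-gray over 9 cells = 5108  → 25.2232
Σ rows: total corner-gray = 12866  → 63.5321 mm³

63.532


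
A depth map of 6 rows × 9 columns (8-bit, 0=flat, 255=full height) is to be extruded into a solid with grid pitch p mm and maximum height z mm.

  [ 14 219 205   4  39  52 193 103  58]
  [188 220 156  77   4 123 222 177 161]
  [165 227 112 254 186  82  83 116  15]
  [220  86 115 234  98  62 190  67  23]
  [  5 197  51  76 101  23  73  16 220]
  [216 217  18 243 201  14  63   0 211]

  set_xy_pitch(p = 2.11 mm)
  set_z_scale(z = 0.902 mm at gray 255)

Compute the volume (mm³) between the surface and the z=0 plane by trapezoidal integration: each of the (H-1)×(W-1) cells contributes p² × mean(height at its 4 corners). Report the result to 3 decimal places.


height_mm = gray/255 × 0.902; cell vol = 2.11² × mean(4 corners)
unit = 2.11² × 0.902 / (4×255) = 0.00393705 mm³ per gray-sum
row 0: Σ corner-gray over 8 cells = 4009  → 15.7836
row 1: Σ corner-gray over 8 cells = 4607  → 18.1380
row 2: Σ corner-gray over 8 cells = 4247  → 16.7207
row 3: Σ corner-gray over 8 cells = 3246  → 12.7797
row 4: Σ corner-gray over 8 cells = 3238  → 12.7482
Σ rows: total corner-gray = 19347  → 76.1702 mm³

76.170


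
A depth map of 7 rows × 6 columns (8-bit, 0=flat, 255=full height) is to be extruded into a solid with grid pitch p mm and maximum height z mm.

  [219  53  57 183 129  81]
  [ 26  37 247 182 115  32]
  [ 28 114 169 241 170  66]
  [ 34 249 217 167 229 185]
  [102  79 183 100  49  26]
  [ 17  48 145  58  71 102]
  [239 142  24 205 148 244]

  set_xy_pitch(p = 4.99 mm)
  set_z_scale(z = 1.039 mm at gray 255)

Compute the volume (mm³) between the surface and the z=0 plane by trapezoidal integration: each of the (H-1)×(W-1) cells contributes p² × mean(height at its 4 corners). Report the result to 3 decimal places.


390.123

height_mm = gray/255 × 1.039; cell vol = 4.99² × mean(4 corners)
unit = 4.99² × 1.039 / (4×255) = 0.0253639 mm³ per gray-sum
row 0: Σ corner-gray over 5 cells = 2364  → 59.9603
row 1: Σ corner-gray over 5 cells = 2702  → 68.5333
row 2: Σ corner-gray over 5 cells = 3425  → 86.8714
row 3: Σ corner-gray over 5 cells = 2893  → 73.3778
row 4: Σ corner-gray over 5 cells = 1713  → 43.4484
row 5: Σ corner-gray over 5 cells = 2284  → 57.9312
Σ rows: total corner-gray = 15381  → 390.1225 mm³


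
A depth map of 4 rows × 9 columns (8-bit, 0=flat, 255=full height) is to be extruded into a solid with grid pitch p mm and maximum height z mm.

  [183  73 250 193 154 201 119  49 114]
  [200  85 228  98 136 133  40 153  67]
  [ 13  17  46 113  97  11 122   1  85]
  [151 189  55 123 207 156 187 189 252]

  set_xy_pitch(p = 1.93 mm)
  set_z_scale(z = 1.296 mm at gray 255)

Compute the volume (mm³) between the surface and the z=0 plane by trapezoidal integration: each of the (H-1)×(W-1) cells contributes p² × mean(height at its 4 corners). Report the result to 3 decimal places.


51.304

height_mm = gray/255 × 1.296; cell vol = 1.93² × mean(4 corners)
unit = 1.93² × 1.296 / (4×255) = 0.00473281 mm³ per gray-sum
row 0: Σ corner-gray over 8 cells = 4388  → 20.7676
row 1: Σ corner-gray over 8 cells = 2925  → 13.8435
row 2: Σ corner-gray over 8 cells = 3527  → 16.6926
Σ rows: total corner-gray = 10840  → 51.3037 mm³


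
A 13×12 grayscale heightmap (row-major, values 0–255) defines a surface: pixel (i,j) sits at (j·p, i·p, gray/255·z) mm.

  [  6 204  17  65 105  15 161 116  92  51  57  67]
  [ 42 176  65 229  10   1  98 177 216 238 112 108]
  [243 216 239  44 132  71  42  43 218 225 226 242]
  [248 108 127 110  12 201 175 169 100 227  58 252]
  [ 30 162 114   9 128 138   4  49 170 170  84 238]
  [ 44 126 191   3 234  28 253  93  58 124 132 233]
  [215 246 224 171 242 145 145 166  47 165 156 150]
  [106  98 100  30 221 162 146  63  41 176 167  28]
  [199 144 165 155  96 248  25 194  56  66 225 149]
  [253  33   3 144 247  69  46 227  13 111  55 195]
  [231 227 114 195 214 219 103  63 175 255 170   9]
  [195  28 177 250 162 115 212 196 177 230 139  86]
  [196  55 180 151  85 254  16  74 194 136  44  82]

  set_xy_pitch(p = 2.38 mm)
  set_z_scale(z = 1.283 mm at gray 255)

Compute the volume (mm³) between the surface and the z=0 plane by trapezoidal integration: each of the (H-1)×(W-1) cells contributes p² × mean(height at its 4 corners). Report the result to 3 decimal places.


509.026

height_mm = gray/255 × 1.283; cell vol = 2.38² × mean(4 corners)
unit = 2.38² × 1.283 / (4×255) = 0.00712493 mm³ per gray-sum
row 0: Σ corner-gray over 11 cells = 4633  → 33.0098
row 1: Σ corner-gray over 11 cells = 6191  → 44.1104
row 2: Σ corner-gray over 11 cells = 6471  → 46.1054
row 3: Σ corner-gray over 11 cells = 5398  → 38.4604
row 4: Σ corner-gray over 11 cells = 5085  → 36.2303
row 5: Σ corner-gray over 11 cells = 6540  → 46.5970
row 6: Σ corner-gray over 11 cells = 6321  → 45.0367
row 7: Σ corner-gray over 11 cells = 5638  → 40.1703
row 8: Σ corner-gray over 11 cells = 5440  → 38.7596
row 9: Σ corner-gray over 11 cells = 6054  → 43.1343
row 10: Σ corner-gray over 11 cells = 7363  → 52.4608
row 11: Σ corner-gray over 11 cells = 6309  → 44.9512
Σ rows: total corner-gray = 71443  → 509.0261 mm³


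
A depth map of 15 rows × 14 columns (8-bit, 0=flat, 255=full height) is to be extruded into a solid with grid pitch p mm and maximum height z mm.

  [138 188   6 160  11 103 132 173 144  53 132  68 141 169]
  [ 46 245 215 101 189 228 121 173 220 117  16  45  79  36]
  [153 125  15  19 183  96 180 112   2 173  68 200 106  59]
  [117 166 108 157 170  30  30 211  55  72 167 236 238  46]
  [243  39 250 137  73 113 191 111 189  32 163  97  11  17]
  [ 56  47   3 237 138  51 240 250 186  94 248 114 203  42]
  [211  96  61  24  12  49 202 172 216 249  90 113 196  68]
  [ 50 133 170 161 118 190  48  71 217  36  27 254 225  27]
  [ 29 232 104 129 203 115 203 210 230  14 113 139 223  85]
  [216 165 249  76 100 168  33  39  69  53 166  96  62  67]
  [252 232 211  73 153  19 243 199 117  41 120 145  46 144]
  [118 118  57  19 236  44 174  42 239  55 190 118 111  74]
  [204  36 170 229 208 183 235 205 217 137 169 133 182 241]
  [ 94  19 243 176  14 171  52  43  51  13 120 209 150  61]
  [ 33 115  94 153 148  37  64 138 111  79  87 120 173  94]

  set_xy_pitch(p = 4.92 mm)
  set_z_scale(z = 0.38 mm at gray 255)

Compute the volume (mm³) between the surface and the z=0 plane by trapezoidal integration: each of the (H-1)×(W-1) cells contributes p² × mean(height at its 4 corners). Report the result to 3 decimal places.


height_mm = gray/255 × 0.38; cell vol = 4.92² × mean(4 corners)
unit = 4.92² × 0.38 / (4×255) = 0.00901807 mm³ per gray-sum
row 0: Σ corner-gray over 13 cells = 6509  → 58.6986
row 1: Σ corner-gray over 13 cells = 6350  → 57.2647
row 2: Σ corner-gray over 13 cells = 6213  → 56.0293
row 3: Σ corner-gray over 13 cells = 6515  → 58.7527
row 4: Σ corner-gray over 13 cells = 6792  → 61.2507
row 5: Σ corner-gray over 13 cells = 6959  → 62.7568
row 6: Σ corner-gray over 13 cells = 6616  → 59.6636
row 7: Σ corner-gray over 13 cells = 7321  → 66.0213
row 8: Σ corner-gray over 13 cells = 6779  → 61.1335
row 9: Σ corner-gray over 13 cells = 6429  → 57.9772
row 10: Σ corner-gray over 13 cells = 6592  → 59.4471
row 11: Σ corner-gray over 13 cells = 7651  → 68.9973
row 12: Σ corner-gray over 13 cells = 7330  → 66.1025
row 13: Σ corner-gray over 13 cells = 5442  → 49.0763
Σ rows: total corner-gray = 93498  → 843.1716 mm³

843.172


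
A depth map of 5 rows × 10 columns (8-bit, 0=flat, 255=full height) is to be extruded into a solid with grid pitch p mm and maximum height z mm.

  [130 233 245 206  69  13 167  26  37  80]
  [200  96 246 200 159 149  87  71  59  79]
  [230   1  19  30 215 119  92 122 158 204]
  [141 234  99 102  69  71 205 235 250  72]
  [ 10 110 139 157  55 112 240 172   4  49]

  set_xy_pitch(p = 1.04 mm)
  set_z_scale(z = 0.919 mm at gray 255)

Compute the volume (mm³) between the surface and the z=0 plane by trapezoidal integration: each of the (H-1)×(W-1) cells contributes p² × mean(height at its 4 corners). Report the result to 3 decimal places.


height_mm = gray/255 × 0.919; cell vol = 1.04² × mean(4 corners)
unit = 1.04² × 0.919 / (4×255) = 0.0009745 mm³ per gray-sum
row 0: Σ corner-gray over 9 cells = 4615  → 4.4973
row 1: Σ corner-gray over 9 cells = 4359  → 4.2478
row 2: Σ corner-gray over 9 cells = 4689  → 4.5694
row 3: Σ corner-gray over 9 cells = 4780  → 4.6581
Σ rows: total corner-gray = 18443  → 17.9727 mm³

17.973


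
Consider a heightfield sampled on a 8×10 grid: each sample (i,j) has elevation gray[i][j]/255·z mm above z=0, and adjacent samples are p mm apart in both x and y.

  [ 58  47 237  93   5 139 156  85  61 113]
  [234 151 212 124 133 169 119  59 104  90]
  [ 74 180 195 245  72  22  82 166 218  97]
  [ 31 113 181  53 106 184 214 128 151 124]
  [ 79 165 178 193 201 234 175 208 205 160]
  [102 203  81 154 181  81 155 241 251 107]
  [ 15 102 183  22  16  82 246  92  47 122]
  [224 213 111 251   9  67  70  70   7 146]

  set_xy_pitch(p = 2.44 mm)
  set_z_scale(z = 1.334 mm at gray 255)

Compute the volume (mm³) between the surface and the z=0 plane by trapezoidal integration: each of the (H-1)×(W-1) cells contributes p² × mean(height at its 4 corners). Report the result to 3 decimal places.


height_mm = gray/255 × 1.334; cell vol = 2.44² × mean(4 corners)
unit = 2.44² × 1.334 / (4×255) = 0.00778637 mm³ per gray-sum
row 0: Σ corner-gray over 9 cells = 4283  → 33.3490
row 1: Σ corner-gray over 9 cells = 4997  → 38.9085
row 2: Σ corner-gray over 9 cells = 4946  → 38.5114
row 3: Σ corner-gray over 9 cells = 5772  → 44.9430
row 4: Σ corner-gray over 9 cells = 6260  → 48.7427
row 5: Σ corner-gray over 9 cells = 4620  → 35.9731
row 6: Σ corner-gray over 9 cells = 3683  → 28.6772
Σ rows: total corner-gray = 34561  → 269.1049 mm³

269.105


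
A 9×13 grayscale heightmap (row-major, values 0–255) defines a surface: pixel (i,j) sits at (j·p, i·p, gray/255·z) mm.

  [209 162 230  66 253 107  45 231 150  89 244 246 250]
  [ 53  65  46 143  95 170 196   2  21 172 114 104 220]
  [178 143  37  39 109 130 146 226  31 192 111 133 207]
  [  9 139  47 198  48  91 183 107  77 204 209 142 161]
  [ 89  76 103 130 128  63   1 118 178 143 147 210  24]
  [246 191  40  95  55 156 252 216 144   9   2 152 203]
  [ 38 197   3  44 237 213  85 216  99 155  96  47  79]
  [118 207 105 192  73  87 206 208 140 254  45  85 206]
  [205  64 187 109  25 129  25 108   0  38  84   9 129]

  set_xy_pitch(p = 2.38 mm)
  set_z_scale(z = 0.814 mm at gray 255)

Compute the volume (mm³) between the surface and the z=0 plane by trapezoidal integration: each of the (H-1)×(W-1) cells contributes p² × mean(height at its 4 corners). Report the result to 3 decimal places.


height_mm = gray/255 × 0.814; cell vol = 2.38² × mean(4 corners)
unit = 2.38² × 0.814 / (4×255) = 0.00452041 mm³ per gray-sum
row 0: Σ corner-gray over 12 cells = 6634  → 29.9884
row 1: Σ corner-gray over 12 cells = 5508  → 24.8984
row 2: Σ corner-gray over 12 cells = 6039  → 27.2988
row 3: Σ corner-gray over 12 cells = 5767  → 26.0692
row 4: Σ corner-gray over 12 cells = 5780  → 26.1280
row 5: Σ corner-gray over 12 cells = 5974  → 27.0049
row 6: Σ corner-gray over 12 cells = 6429  → 29.0617
row 7: Σ corner-gray over 12 cells = 5418  → 24.4916
Σ rows: total corner-gray = 47549  → 214.9411 mm³

214.941


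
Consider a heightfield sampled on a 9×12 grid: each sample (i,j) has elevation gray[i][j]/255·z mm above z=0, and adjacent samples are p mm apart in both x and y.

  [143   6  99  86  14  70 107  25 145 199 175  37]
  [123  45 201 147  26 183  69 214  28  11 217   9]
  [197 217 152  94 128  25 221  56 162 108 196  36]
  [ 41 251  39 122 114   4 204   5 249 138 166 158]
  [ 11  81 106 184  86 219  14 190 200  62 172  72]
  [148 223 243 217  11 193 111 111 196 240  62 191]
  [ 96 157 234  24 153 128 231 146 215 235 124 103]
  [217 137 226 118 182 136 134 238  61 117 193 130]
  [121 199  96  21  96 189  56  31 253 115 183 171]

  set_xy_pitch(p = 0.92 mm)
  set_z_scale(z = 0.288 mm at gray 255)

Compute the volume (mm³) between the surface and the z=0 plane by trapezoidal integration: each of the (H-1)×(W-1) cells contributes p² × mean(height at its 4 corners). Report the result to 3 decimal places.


height_mm = gray/255 × 0.288; cell vol = 0.92² × mean(4 corners)
unit = 0.92² × 0.288 / (4×255) = 0.000238984 mm³ per gray-sum
row 0: Σ corner-gray over 11 cells = 4446  → 1.0625
row 1: Σ corner-gray over 11 cells = 5365  → 1.2821
row 2: Σ corner-gray over 11 cells = 5734  → 1.3703
row 3: Σ corner-gray over 11 cells = 5494  → 1.3130
row 4: Σ corner-gray over 11 cells = 6264  → 1.4970
row 5: Σ corner-gray over 11 cells = 7046  → 1.6839
row 6: Σ corner-gray over 11 cells = 6924  → 1.6547
row 7: Σ corner-gray over 11 cells = 6201  → 1.4819
Σ rows: total corner-gray = 47474  → 11.3455 mm³

11.346


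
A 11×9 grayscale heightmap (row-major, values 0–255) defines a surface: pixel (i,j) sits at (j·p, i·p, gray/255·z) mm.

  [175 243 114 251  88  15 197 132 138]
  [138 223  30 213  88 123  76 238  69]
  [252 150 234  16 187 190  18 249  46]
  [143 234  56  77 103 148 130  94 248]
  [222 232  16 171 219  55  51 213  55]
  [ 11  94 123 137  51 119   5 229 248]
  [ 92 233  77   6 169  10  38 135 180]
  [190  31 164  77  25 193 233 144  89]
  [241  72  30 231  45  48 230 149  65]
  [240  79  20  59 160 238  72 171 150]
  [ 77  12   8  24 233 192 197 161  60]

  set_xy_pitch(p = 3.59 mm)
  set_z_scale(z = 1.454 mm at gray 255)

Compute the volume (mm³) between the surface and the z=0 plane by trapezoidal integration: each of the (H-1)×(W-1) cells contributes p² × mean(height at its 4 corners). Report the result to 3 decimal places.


height_mm = gray/255 × 1.454; cell vol = 3.59² × mean(4 corners)
unit = 3.59² × 1.454 / (4×255) = 0.0183719 mm³ per gray-sum
row 0: Σ corner-gray over 8 cells = 4582  → 84.1799
row 1: Σ corner-gray over 8 cells = 4575  → 84.0513
row 2: Σ corner-gray over 8 cells = 4461  → 81.9569
row 3: Σ corner-gray over 8 cells = 4266  → 78.3744
row 4: Σ corner-gray over 8 cells = 3966  → 72.8628
row 5: Σ corner-gray over 8 cells = 3383  → 62.1520
row 6: Σ corner-gray over 8 cells = 3621  → 66.5245
row 7: Σ corner-gray over 8 cells = 3929  → 72.1830
row 8: Σ corner-gray over 8 cells = 3904  → 71.7237
row 9: Σ corner-gray over 8 cells = 3779  → 69.4273
Σ rows: total corner-gray = 40466  → 743.4357 mm³

743.436


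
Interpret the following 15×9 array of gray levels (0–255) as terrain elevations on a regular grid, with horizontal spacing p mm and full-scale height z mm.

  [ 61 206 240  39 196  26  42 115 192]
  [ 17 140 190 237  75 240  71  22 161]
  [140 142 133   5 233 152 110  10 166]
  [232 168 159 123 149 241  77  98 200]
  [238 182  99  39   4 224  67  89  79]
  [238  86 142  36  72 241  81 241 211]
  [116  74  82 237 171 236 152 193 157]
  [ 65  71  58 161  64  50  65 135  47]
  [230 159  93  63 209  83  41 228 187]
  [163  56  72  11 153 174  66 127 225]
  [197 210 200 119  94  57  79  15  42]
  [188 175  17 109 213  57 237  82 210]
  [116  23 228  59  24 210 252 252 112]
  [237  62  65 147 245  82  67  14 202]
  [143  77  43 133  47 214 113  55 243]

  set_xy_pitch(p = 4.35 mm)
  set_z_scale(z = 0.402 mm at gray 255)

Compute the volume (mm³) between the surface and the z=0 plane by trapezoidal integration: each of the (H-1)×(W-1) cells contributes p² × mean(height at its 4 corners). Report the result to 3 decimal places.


419.920

height_mm = gray/255 × 0.402; cell vol = 4.35² × mean(4 corners)
unit = 4.35² × 0.402 / (4×255) = 0.00745769 mm³ per gray-sum
row 0: Σ corner-gray over 8 cells = 4109  → 30.6437
row 1: Σ corner-gray over 8 cells = 4004  → 29.8606
row 2: Σ corner-gray over 8 cells = 4338  → 32.3515
row 3: Σ corner-gray over 8 cells = 4187  → 31.2254
row 4: Σ corner-gray over 8 cells = 3972  → 29.6219
row 5: Σ corner-gray over 8 cells = 4810  → 35.8715
row 6: Σ corner-gray over 8 cells = 3883  → 28.9582
row 7: Σ corner-gray over 8 cells = 3489  → 26.0199
row 8: Σ corner-gray over 8 cells = 3875  → 28.8986
row 9: Σ corner-gray over 8 cells = 3493  → 26.0497
row 10: Σ corner-gray over 8 cells = 3965  → 29.5697
row 11: Σ corner-gray over 8 cells = 4502  → 33.5745
row 12: Σ corner-gray over 8 cells = 4127  → 30.7779
row 13: Σ corner-gray over 8 cells = 3553  → 26.4972
Σ rows: total corner-gray = 56307  → 419.9202 mm³


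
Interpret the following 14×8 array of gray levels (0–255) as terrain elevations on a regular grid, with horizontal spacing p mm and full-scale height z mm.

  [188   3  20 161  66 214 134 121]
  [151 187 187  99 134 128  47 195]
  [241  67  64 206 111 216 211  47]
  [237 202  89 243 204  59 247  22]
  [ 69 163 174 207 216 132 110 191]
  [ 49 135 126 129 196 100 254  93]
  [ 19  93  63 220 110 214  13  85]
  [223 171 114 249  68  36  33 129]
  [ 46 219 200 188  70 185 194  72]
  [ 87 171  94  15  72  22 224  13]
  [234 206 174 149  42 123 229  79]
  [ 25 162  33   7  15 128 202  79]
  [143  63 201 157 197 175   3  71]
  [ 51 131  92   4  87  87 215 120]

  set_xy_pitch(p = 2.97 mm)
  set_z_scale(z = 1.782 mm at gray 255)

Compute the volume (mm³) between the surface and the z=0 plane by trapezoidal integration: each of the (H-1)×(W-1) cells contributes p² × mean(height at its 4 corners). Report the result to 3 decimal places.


height_mm = gray/255 × 1.782; cell vol = 2.97² × mean(4 corners)
unit = 2.97² × 1.782 / (4×255) = 0.0154106 mm³ per gray-sum
row 0: Σ corner-gray over 7 cells = 3415  → 52.6273
row 1: Σ corner-gray over 7 cells = 3948  → 60.8412
row 2: Σ corner-gray over 7 cells = 4385  → 67.5756
row 3: Σ corner-gray over 7 cells = 4611  → 71.0584
row 4: Σ corner-gray over 7 cells = 4286  → 66.0500
row 5: Σ corner-gray over 7 cells = 3552  → 54.7386
row 6: Σ corner-gray over 7 cells = 3224  → 49.6839
row 7: Σ corner-gray over 7 cells = 3924  → 60.4713
row 8: Σ corner-gray over 7 cells = 3526  → 54.3379
row 9: Σ corner-gray over 7 cells = 3455  → 53.2437
row 10: Σ corner-gray over 7 cells = 3357  → 51.7335
row 11: Σ corner-gray over 7 cells = 3004  → 46.2935
row 12: Σ corner-gray over 7 cells = 3209  → 49.4527
Σ rows: total corner-gray = 47896  → 738.1076 mm³

738.108


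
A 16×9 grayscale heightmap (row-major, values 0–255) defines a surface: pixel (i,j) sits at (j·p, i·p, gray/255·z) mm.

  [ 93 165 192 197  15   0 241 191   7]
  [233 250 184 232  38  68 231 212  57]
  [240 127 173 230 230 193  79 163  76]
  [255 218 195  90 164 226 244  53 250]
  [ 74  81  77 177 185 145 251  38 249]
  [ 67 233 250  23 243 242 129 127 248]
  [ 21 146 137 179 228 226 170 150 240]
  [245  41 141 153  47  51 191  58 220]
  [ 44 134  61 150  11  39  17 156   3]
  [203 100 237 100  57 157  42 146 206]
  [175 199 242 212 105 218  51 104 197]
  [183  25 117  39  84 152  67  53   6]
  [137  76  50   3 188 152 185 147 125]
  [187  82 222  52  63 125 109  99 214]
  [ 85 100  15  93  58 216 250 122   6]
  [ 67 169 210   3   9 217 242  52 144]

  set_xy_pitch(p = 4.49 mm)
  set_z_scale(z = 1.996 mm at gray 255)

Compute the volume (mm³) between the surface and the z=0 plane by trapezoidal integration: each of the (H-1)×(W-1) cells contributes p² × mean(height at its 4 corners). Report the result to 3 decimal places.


2580.579

height_mm = gray/255 × 1.996; cell vol = 4.49² × mean(4 corners)
unit = 4.49² × 1.996 / (4×255) = 0.0394505 mm³ per gray-sum
row 0: Σ corner-gray over 8 cells = 4822  → 190.2305
row 1: Σ corner-gray over 8 cells = 5426  → 214.0587
row 2: Σ corner-gray over 8 cells = 5591  → 220.5680
row 3: Σ corner-gray over 8 cells = 5116  → 201.8290
row 4: Σ corner-gray over 8 cells = 5040  → 198.8308
row 5: Σ corner-gray over 8 cells = 5542  → 218.6349
row 6: Σ corner-gray over 8 cells = 4562  → 179.9734
row 7: Σ corner-gray over 8 cells = 3012  → 118.8251
row 8: Σ corner-gray over 8 cells = 3270  → 129.0033
row 9: Σ corner-gray over 8 cells = 4721  → 186.2460
row 10: Σ corner-gray over 8 cells = 3897  → 153.7388
row 11: Σ corner-gray over 8 cells = 3127  → 123.3619
row 12: Σ corner-gray over 8 cells = 3769  → 148.6891
row 13: Σ corner-gray over 8 cells = 3704  → 146.1248
row 14: Σ corner-gray over 8 cells = 3814  → 150.4644
Σ rows: total corner-gray = 65413  → 2580.5787 mm³


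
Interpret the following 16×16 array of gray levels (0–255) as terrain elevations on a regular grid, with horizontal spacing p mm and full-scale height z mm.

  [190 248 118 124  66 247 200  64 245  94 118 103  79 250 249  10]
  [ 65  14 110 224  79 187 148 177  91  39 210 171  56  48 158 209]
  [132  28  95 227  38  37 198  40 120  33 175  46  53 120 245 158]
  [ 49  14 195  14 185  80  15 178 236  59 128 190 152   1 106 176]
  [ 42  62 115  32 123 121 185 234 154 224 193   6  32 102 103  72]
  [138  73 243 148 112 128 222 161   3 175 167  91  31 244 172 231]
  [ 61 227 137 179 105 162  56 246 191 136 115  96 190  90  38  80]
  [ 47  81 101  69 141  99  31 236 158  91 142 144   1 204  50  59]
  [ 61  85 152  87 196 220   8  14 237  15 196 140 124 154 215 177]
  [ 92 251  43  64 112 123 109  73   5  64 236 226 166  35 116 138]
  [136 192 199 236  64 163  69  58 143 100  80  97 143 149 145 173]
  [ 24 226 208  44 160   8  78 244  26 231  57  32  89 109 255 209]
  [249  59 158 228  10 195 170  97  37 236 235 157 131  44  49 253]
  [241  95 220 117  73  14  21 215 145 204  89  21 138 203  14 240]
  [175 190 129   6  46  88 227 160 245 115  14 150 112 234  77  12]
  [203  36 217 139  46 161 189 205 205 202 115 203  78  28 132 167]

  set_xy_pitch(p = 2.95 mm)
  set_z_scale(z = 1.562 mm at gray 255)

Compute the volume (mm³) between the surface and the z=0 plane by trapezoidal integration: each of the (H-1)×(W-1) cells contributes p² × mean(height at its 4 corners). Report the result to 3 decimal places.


height_mm = gray/255 × 1.562; cell vol = 2.95² × mean(4 corners)
unit = 2.95² × 1.562 / (4×255) = 0.0133268 mm³ per gray-sum
row 0: Σ corner-gray over 15 cells = 8308  → 110.7188
row 1: Σ corner-gray over 15 cells = 6898  → 91.9281
row 2: Σ corner-gray over 15 cells = 6531  → 87.0371
row 3: Σ corner-gray over 15 cells = 6817  → 90.8486
row 4: Σ corner-gray over 15 cells = 7795  → 103.8822
row 5: Σ corner-gray over 15 cells = 8386  → 111.7583
row 6: Σ corner-gray over 15 cells = 7279  → 97.0056
row 7: Σ corner-gray over 15 cells = 7126  → 94.9666
row 8: Σ corner-gray over 15 cells = 7400  → 98.6181
row 9: Σ corner-gray over 15 cells = 7461  → 99.4310
row 10: Σ corner-gray over 15 cells = 7752  → 103.3091
row 11: Σ corner-gray over 15 cells = 7881  → 105.0283
row 12: Σ corner-gray over 15 cells = 7733  → 103.0559
row 13: Σ corner-gray over 15 cells = 7392  → 98.5115
row 14: Σ corner-gray over 15 cells = 8055  → 107.3471
Σ rows: total corner-gray = 112814  → 1503.4462 mm³

1503.446


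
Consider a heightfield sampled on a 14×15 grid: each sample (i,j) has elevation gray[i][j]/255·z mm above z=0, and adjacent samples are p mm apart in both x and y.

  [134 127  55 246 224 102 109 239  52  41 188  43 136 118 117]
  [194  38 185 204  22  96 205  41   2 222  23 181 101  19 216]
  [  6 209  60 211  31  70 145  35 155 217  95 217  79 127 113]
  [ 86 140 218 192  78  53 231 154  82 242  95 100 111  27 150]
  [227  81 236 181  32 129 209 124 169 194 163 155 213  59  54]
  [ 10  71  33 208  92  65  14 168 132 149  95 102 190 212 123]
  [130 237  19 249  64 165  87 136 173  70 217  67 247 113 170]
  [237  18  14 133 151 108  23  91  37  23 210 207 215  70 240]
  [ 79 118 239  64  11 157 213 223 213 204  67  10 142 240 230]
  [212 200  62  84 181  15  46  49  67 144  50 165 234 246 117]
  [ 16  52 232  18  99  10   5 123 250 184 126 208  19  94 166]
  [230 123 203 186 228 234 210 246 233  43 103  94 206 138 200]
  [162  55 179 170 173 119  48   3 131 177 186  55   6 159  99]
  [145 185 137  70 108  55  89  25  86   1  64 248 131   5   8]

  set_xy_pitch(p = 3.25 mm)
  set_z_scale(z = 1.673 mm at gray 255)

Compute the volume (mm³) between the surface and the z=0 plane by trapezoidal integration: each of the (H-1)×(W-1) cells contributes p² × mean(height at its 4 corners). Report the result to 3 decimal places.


1606.438

height_mm = gray/255 × 1.673; cell vol = 3.25² × mean(4 corners)
unit = 3.25² × 1.673 / (4×255) = 0.0173246 mm³ per gray-sum
row 0: Σ corner-gray over 14 cells = 6699  → 116.0573
row 1: Σ corner-gray over 14 cells = 6509  → 112.7656
row 2: Σ corner-gray over 14 cells = 7103  → 123.0564
row 3: Σ corner-gray over 14 cells = 7853  → 136.0499
row 4: Σ corner-gray over 14 cells = 7366  → 127.6128
row 5: Σ corner-gray over 14 cells = 7183  → 124.4424
row 6: Σ corner-gray over 14 cells = 7065  → 122.3981
row 7: Σ corner-gray over 14 cells = 7188  → 124.5290
row 8: Σ corner-gray over 14 cells = 7526  → 130.3847
row 9: Σ corner-gray over 14 cells = 6437  → 111.5183
row 10: Σ corner-gray over 14 cells = 7946  → 137.6610
row 11: Σ corner-gray over 14 cells = 8107  → 140.4503
row 12: Σ corner-gray over 14 cells = 5744  → 99.5123
Σ rows: total corner-gray = 92726  → 1606.4382 mm³


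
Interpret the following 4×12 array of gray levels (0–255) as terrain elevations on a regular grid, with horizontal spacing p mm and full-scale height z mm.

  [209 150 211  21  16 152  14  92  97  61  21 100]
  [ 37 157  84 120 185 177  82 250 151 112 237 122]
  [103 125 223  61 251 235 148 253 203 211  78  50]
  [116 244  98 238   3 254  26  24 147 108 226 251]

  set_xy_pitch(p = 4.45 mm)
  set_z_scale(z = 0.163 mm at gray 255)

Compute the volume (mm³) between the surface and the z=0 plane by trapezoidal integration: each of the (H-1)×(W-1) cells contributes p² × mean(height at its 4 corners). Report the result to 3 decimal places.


height_mm = gray/255 × 0.163; cell vol = 4.45² × mean(4 corners)
unit = 4.45² × 0.163 / (4×255) = 0.00316452 mm³ per gray-sum
row 0: Σ corner-gray over 11 cells = 5248  → 16.6074
row 1: Σ corner-gray over 11 cells = 6998  → 22.1453
row 2: Σ corner-gray over 11 cells = 6832  → 21.6200
Σ rows: total corner-gray = 19078  → 60.3727 mm³

60.373


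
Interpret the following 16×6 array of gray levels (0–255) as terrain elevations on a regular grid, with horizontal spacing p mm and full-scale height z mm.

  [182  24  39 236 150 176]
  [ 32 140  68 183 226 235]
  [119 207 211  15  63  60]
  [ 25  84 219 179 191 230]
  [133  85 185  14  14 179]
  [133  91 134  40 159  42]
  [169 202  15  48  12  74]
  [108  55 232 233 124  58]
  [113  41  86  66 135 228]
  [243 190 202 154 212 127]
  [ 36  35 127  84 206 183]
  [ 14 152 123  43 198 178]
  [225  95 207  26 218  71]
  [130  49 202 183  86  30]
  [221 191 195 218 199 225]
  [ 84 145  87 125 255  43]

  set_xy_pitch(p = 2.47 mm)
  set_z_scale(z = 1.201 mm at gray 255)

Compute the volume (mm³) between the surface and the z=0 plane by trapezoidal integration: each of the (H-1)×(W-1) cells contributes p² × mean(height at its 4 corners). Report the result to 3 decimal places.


height_mm = gray/255 × 1.201; cell vol = 2.47² × mean(4 corners)
unit = 2.47² × 1.201 / (4×255) = 0.00718351 mm³ per gray-sum
row 0: Σ corner-gray over 5 cells = 2757  → 19.8049
row 1: Σ corner-gray over 5 cells = 2672  → 19.1943
row 2: Σ corner-gray over 5 cells = 2772  → 19.9127
row 3: Σ corner-gray over 5 cells = 2509  → 18.0234
row 4: Σ corner-gray over 5 cells = 1931  → 13.8714
row 5: Σ corner-gray over 5 cells = 1820  → 13.0740
row 6: Σ corner-gray over 5 cells = 2251  → 16.1701
row 7: Σ corner-gray over 5 cells = 2451  → 17.6068
row 8: Σ corner-gray over 5 cells = 2883  → 20.7101
row 9: Σ corner-gray over 5 cells = 3009  → 21.6152
row 10: Σ corner-gray over 5 cells = 2347  → 16.8597
row 11: Σ corner-gray over 5 cells = 2612  → 18.7633
row 12: Σ corner-gray over 5 cells = 2588  → 18.5909
row 13: Σ corner-gray over 5 cells = 3252  → 23.3608
row 14: Σ corner-gray over 5 cells = 3403  → 24.4455
Σ rows: total corner-gray = 39257  → 282.0031 mm³

282.003


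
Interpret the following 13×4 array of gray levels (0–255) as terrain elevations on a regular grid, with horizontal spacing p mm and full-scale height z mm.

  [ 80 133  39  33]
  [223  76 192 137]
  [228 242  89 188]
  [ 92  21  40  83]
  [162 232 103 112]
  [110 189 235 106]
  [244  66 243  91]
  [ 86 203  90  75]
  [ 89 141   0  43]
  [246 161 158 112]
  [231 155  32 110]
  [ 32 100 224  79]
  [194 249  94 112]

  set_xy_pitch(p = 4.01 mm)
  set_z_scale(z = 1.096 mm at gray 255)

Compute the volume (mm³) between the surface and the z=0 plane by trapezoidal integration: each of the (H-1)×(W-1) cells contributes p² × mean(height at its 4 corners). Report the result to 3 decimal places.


height_mm = gray/255 × 1.096; cell vol = 4.01² × mean(4 corners)
unit = 4.01² × 1.096 / (4×255) = 0.0172782 mm³ per gray-sum
row 0: Σ corner-gray over 3 cells = 1353  → 23.3774
row 1: Σ corner-gray over 3 cells = 1974  → 34.1072
row 2: Σ corner-gray over 3 cells = 1375  → 23.7576
row 3: Σ corner-gray over 3 cells = 1241  → 21.4423
row 4: Σ corner-gray over 3 cells = 2008  → 34.6947
row 5: Σ corner-gray over 3 cells = 2017  → 34.8502
row 6: Σ corner-gray over 3 cells = 1700  → 29.3730
row 7: Σ corner-gray over 3 cells = 1161  → 20.0600
row 8: Σ corner-gray over 3 cells = 1410  → 24.3623
row 9: Σ corner-gray over 3 cells = 1711  → 29.5630
row 10: Σ corner-gray over 3 cells = 1474  → 25.4681
row 11: Σ corner-gray over 3 cells = 1751  → 30.2542
Σ rows: total corner-gray = 19175  → 331.3100 mm³

331.310


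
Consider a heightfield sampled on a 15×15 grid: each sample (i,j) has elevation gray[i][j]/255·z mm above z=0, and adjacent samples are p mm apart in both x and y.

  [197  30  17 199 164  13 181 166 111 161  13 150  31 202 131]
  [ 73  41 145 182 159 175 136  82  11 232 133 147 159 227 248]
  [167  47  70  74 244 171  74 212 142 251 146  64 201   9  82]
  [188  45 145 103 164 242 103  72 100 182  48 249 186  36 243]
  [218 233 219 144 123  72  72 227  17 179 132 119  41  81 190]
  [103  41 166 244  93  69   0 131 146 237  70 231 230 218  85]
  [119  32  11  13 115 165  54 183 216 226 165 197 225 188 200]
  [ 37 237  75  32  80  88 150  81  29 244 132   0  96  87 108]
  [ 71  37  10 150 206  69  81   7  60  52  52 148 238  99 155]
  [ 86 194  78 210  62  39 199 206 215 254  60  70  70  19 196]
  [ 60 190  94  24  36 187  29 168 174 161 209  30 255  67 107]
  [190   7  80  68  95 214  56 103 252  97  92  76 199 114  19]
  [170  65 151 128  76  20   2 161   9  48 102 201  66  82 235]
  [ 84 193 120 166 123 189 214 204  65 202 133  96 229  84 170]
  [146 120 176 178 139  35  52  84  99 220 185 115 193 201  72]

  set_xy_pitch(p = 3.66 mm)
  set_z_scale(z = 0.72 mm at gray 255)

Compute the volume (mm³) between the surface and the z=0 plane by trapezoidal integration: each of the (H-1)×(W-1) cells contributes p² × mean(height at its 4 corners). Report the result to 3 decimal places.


927.114

height_mm = gray/255 × 0.72; cell vol = 3.66² × mean(4 corners)
unit = 3.66² × 0.72 / (4×255) = 0.00945572 mm³ per gray-sum
row 0: Σ corner-gray over 14 cells = 7183  → 67.9204
row 1: Σ corner-gray over 14 cells = 7638  → 72.2228
row 2: Σ corner-gray over 14 cells = 7440  → 70.3505
row 3: Σ corner-gray over 14 cells = 7507  → 70.9841
row 4: Σ corner-gray over 14 cells = 7666  → 72.4875
row 5: Σ corner-gray over 14 cells = 7839  → 74.1234
row 6: Σ corner-gray over 14 cells = 6706  → 63.4100
row 7: Σ corner-gray over 14 cells = 5451  → 51.5431
row 8: Σ corner-gray over 14 cells = 6278  → 59.3630
row 9: Σ corner-gray over 14 cells = 7049  → 66.6534
row 10: Σ corner-gray over 14 cells = 6530  → 61.7458
row 11: Σ corner-gray over 14 cells = 5742  → 54.2947
row 12: Σ corner-gray over 14 cells = 6917  → 65.4052
row 13: Σ corner-gray over 14 cells = 8102  → 76.6102
Σ rows: total corner-gray = 98048  → 927.1142 mm³


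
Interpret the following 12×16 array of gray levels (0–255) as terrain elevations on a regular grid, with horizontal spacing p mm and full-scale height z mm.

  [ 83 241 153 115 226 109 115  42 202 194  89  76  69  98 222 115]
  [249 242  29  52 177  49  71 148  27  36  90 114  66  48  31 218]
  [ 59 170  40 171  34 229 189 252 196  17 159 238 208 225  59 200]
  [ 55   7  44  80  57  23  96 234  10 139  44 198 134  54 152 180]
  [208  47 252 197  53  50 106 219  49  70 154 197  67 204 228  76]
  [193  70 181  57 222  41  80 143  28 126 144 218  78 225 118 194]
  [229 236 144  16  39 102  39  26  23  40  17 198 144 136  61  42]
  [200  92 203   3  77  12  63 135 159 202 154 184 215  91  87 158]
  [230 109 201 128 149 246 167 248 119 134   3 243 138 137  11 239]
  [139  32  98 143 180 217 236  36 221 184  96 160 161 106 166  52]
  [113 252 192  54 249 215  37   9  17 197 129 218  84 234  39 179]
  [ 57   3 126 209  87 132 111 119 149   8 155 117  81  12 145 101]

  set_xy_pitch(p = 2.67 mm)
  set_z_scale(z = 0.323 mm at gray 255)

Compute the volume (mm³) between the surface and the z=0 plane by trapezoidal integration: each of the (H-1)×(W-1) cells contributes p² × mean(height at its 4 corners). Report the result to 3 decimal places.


185.601

height_mm = gray/255 × 0.323; cell vol = 2.67² × mean(4 corners)
unit = 2.67² × 0.323 / (4×255) = 0.00225749 mm³ per gray-sum
row 0: Σ corner-gray over 15 cells = 6927  → 15.6376
row 1: Σ corner-gray over 15 cells = 7460  → 16.8408
row 2: Σ corner-gray over 15 cells = 7412  → 16.7325
row 3: Σ corner-gray over 15 cells = 6849  → 15.4615
row 4: Σ corner-gray over 15 cells = 7919  → 17.8770
row 5: Σ corner-gray over 15 cells = 6562  → 14.8136
row 6: Σ corner-gray over 15 cells = 6425  → 14.5043
row 7: Σ corner-gray over 15 cells = 8247  → 18.6175
row 8: Σ corner-gray over 15 cells = 8798  → 19.8614
row 9: Σ corner-gray over 15 cells = 8407  → 18.9787
row 10: Σ corner-gray over 15 cells = 7210  → 16.2765
Σ rows: total corner-gray = 82216  → 185.6014 mm³


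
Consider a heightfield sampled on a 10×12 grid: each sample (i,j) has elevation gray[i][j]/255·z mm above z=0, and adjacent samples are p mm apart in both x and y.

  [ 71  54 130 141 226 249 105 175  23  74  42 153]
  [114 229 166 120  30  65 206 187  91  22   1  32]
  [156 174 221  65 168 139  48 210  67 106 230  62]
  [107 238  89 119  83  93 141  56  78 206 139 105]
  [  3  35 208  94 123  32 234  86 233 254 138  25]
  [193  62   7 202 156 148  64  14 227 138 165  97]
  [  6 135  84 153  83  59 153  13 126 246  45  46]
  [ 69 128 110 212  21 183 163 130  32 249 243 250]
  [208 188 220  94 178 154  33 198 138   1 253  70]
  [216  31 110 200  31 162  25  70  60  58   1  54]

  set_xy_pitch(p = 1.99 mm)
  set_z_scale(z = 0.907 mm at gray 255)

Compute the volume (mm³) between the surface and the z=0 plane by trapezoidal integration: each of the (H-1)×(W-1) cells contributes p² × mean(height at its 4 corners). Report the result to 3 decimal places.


height_mm = gray/255 × 0.907; cell vol = 1.99² × mean(4 corners)
unit = 1.99² × 0.907 / (4×255) = 0.00352138 mm³ per gray-sum
row 0: Σ corner-gray over 11 cells = 5042  → 17.7548
row 1: Σ corner-gray over 11 cells = 5454  → 19.2056
row 2: Σ corner-gray over 11 cells = 5770  → 20.3184
row 3: Σ corner-gray over 11 cells = 5598  → 19.7127
row 4: Σ corner-gray over 11 cells = 5558  → 19.5718
row 5: Σ corner-gray over 11 cells = 4902  → 17.2618
row 6: Σ corner-gray over 11 cells = 5507  → 19.3923
row 7: Σ corner-gray over 11 cells = 6453  → 22.7235
row 8: Σ corner-gray over 11 cells = 4958  → 17.4590
Σ rows: total corner-gray = 49242  → 173.3999 mm³

173.400


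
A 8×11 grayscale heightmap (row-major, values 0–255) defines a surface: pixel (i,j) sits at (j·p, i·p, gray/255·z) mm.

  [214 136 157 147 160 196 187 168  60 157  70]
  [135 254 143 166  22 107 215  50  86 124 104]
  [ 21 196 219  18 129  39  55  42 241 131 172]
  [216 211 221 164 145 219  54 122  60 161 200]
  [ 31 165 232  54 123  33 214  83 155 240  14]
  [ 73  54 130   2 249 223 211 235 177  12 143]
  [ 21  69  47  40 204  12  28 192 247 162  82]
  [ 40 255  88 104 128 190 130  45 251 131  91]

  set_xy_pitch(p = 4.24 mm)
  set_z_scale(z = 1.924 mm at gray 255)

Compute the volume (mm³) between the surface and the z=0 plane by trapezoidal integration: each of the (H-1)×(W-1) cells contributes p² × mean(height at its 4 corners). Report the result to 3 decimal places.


1253.576

height_mm = gray/255 × 1.924; cell vol = 4.24² × mean(4 corners)
unit = 4.24² × 1.924 / (4×255) = 0.0339107 mm³ per gray-sum
row 0: Σ corner-gray over 10 cells = 5593  → 189.6625
row 1: Σ corner-gray over 10 cells = 4906  → 166.3658
row 2: Σ corner-gray over 10 cells = 5463  → 185.2541
row 3: Σ corner-gray over 10 cells = 5773  → 195.7664
row 4: Σ corner-gray over 10 cells = 5445  → 184.6437
row 5: Σ corner-gray over 10 cells = 4907  → 166.3997
row 6: Σ corner-gray over 10 cells = 4880  → 165.4842
Σ rows: total corner-gray = 36967  → 1253.5764 mm³


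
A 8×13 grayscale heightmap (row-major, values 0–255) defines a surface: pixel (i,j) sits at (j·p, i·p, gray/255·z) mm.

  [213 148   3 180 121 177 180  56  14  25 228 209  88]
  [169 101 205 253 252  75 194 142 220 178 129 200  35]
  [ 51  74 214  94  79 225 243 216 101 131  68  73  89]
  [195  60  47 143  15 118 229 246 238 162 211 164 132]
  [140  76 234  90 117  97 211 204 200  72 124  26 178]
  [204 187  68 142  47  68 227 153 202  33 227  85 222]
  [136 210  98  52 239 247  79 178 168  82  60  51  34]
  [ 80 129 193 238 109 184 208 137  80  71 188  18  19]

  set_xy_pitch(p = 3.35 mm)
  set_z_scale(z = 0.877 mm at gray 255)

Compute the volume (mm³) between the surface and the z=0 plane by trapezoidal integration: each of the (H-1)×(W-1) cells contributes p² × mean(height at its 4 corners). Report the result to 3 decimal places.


height_mm = gray/255 × 0.877; cell vol = 3.35² × mean(4 corners)
unit = 3.35² × 0.877 / (4×255) = 0.00964915 mm³ per gray-sum
row 0: Σ corner-gray over 12 cells = 7085  → 68.3642
row 1: Σ corner-gray over 12 cells = 7278  → 70.2265
row 2: Σ corner-gray over 12 cells = 6769  → 65.3151
row 3: Σ corner-gray over 12 cells = 6813  → 65.7397
row 4: Σ corner-gray over 12 cells = 6524  → 62.9511
row 5: Σ corner-gray over 12 cells = 6402  → 61.7739
row 6: Σ corner-gray over 12 cells = 6307  → 60.8572
Σ rows: total corner-gray = 47178  → 455.2276 mm³

455.228
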